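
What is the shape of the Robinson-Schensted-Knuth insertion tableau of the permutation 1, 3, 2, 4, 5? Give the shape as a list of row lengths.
[4, 1]

Row-insert each entry into an empty tableau.

After inserting 1: P = [[1]].
After inserting 3: P = [[1, 3]].
After inserting 2: P = [[1, 2], [3]].
After inserting 4: P = [[1, 2, 4], [3]].
After inserting 5: P = [[1, 2, 4, 5], [3]].

The final insertion tableau P = [[1, 2, 4, 5], [3]] has shape [4, 1].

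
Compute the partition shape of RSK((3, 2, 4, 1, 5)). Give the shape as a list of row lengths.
[3, 1, 1]

Row-insert each entry into an empty tableau.

After inserting 3: P = [[3]].
After inserting 2: P = [[2], [3]].
After inserting 4: P = [[2, 4], [3]].
After inserting 1: P = [[1, 4], [2], [3]].
After inserting 5: P = [[1, 4, 5], [2], [3]].

The final insertion tableau P = [[1, 4, 5], [2], [3]] has shape [3, 1, 1].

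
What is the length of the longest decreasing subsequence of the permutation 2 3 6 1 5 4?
3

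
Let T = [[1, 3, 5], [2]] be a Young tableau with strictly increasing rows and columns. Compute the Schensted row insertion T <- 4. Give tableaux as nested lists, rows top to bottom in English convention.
[[1, 3, 4], [2, 5]]

In row 1, 4 replaces 5 (the leftmost entry greater than 4); 5 is bumped to row 2. 5 is appended to row 2. The new tableau is [[1, 3, 4], [2, 5]].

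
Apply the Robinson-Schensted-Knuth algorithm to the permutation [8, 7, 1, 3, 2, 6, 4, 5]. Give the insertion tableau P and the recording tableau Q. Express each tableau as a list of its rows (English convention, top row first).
Insert each entry of the permutation into P by Schensted row insertion, recording in Q the position of each new cell.

Insert 8: appended to row 1. P = [[8]].
Insert 7: 7 bumps 8 from row 1; 8 starts row 2. P = [[7], [8]].
Insert 1: 1 bumps 7 from row 1; 7 bumps 8 from row 2; 8 starts row 3. P = [[1], [7], [8]].
Insert 3: appended to row 1. P = [[1, 3], [7], [8]].
Insert 2: 2 bumps 3 from row 1; 3 bumps 7 from row 2; 7 bumps 8 from row 3; 8 starts row 4. P = [[1, 2], [3], [7], [8]].
Insert 6: appended to row 1. P = [[1, 2, 6], [3], [7], [8]].
Insert 4: 4 bumps 6 from row 1; 6 appends to row 2. P = [[1, 2, 4], [3, 6], [7], [8]].
Insert 5: appended to row 1. P = [[1, 2, 4, 5], [3, 6], [7], [8]].

So P = [[1, 2, 4, 5], [3, 6], [7], [8]], Q = [[1, 4, 6, 8], [2, 7], [3], [5]].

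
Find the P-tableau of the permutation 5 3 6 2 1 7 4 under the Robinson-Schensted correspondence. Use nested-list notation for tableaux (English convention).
P = [[1, 4, 7], [2, 6], [3], [5]]

After inserting 5: P = [[5]].
After inserting 3: P = [[3], [5]].
After inserting 6: P = [[3, 6], [5]].
After inserting 2: P = [[2, 6], [3], [5]].
After inserting 1: P = [[1, 6], [2], [3], [5]].
After inserting 7: P = [[1, 6, 7], [2], [3], [5]].
After inserting 4: P = [[1, 4, 7], [2, 6], [3], [5]].

So P = [[1, 4, 7], [2, 6], [3], [5]].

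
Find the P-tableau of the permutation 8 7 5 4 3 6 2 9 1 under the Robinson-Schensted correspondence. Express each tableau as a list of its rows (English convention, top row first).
Insert 8: appended to row 1. P = [[8]].
Insert 7: 7 bumps 8 from row 1; 8 starts row 2. P = [[7], [8]].
Insert 5: 5 bumps 7 from row 1; 7 bumps 8 from row 2; 8 starts row 3. P = [[5], [7], [8]].
Insert 4: 4 bumps 5 from row 1; 5 bumps 7 from row 2; 7 bumps 8 from row 3; 8 starts row 4. P = [[4], [5], [7], [8]].
Insert 3: 3 bumps 4 from row 1; 4 bumps 5 from row 2; 5 bumps 7 from row 3; 7 bumps 8 from row 4; 8 starts row 5. P = [[3], [4], [5], [7], [8]].
Insert 6: appended to row 1. P = [[3, 6], [4], [5], [7], [8]].
Insert 2: 2 bumps 3 from row 1; 3 bumps 4 from row 2; 4 bumps 5 from row 3; 5 bumps 7 from row 4; 7 bumps 8 from row 5; 8 starts row 6. P = [[2, 6], [3], [4], [5], [7], [8]].
Insert 9: appended to row 1. P = [[2, 6, 9], [3], [4], [5], [7], [8]].
Insert 1: 1 bumps 2 from row 1; 2 bumps 3 from row 2; 3 bumps 4 from row 3; 4 bumps 5 from row 4; 5 bumps 7 from row 5; 7 bumps 8 from row 6; 8 starts row 7. P = [[1, 6, 9], [2], [3], [4], [5], [7], [8]].

So P = [[1, 6, 9], [2], [3], [4], [5], [7], [8]].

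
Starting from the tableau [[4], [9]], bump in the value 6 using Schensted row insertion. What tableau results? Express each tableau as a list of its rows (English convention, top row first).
6 is larger than every entry of row 1, so it is appended to row 1. The new tableau is [[4, 6], [9]].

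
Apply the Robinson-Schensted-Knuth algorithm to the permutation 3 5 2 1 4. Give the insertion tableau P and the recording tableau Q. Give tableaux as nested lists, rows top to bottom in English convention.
P = [[1, 4], [2, 5], [3]], Q = [[1, 2], [3, 5], [4]]

Insert each entry of the permutation into P by Schensted row insertion, recording in Q the position of each new cell.

Insert 3: appended to row 1. P = [[3]], Q = [[1]].
Insert 5: appended to row 1. P = [[3, 5]], Q = [[1, 2]].
Insert 2: 2 bumps 3 from row 1; 3 starts row 2. P = [[2, 5], [3]], Q = [[1, 2], [3]].
Insert 1: 1 bumps 2 from row 1; 2 bumps 3 from row 2; 3 starts row 3. P = [[1, 5], [2], [3]], Q = [[1, 2], [3], [4]].
Insert 4: 4 bumps 5 from row 1; 5 appends to row 2. P = [[1, 4], [2, 5], [3]], Q = [[1, 2], [3, 5], [4]].

So P = [[1, 4], [2, 5], [3]], Q = [[1, 2], [3, 5], [4]].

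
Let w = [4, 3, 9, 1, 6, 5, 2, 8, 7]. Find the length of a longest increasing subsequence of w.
3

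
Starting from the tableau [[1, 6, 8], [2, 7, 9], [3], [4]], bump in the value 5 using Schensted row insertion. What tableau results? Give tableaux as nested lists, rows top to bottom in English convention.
[[1, 5, 8], [2, 6, 9], [3, 7], [4]]

In row 1, 5 replaces 6 (the leftmost entry greater than 5); 6 is bumped to row 2. In row 2, 6 replaces 7 (the leftmost entry greater than 6); 7 is bumped to row 3. 7 is appended to row 3. The new tableau is [[1, 5, 8], [2, 6, 9], [3, 7], [4]].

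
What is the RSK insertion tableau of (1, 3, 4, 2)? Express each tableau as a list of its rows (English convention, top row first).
Insert 1: appended to row 1. P = [[1]].
Insert 3: appended to row 1. P = [[1, 3]].
Insert 4: appended to row 1. P = [[1, 3, 4]].
Insert 2: 2 bumps 3 from row 1; 3 starts row 2. P = [[1, 2, 4], [3]].

So P = [[1, 2, 4], [3]].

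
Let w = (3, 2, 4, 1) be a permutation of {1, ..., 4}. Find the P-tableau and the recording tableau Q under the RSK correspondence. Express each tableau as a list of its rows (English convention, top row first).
Insert each entry of the permutation into P by Schensted row insertion, recording in Q the position of each new cell.

Insert 3: appended to row 1. P = [[3]].
Insert 2: 2 bumps 3 from row 1; 3 starts row 2. P = [[2], [3]].
Insert 4: appended to row 1. P = [[2, 4], [3]].
Insert 1: 1 bumps 2 from row 1; 2 bumps 3 from row 2; 3 starts row 3. P = [[1, 4], [2], [3]].

So P = [[1, 4], [2], [3]], Q = [[1, 3], [2], [4]].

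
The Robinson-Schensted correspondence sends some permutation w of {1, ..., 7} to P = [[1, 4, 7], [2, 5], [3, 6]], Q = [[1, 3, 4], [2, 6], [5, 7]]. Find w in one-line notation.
Reverse the RSK construction: for i from n down to 1, find the cell of Q containing i, remove the entry at that cell from P, and reverse-bump it up through P; the value ejected from row 1 is w(i).

Step i=7: Q has 7 at row 3, column 2; remove 6 from row 3 of P and reverse-bump: 6 enters row 2 and ejects 5; 5 enters row 1 and ejects 4. So w(7) = 4. P is now [[1, 5, 7], [2, 6], [3]].
Step i=6: Q has 6 at row 2, column 2; remove 6 from row 2 of P and reverse-bump: 6 enters row 1 and ejects 5. So w(6) = 5. P is now [[1, 6, 7], [2], [3]].
Step i=5: Q has 5 at row 3, column 1; remove 3 from row 3 of P and reverse-bump: 3 enters row 2 and ejects 2; 2 enters row 1 and ejects 1. So w(5) = 1. P is now [[2, 6, 7], [3]].
Step i=4: Q has 4 at row 1, column 3; remove that cell from P, ejecting 7. So w(4) = 7. P is now [[2, 6], [3]].
Step i=3: Q has 3 at row 1, column 2; remove that cell from P, ejecting 6. So w(3) = 6. P is now [[2], [3]].
Step i=2: Q has 2 at row 2, column 1; remove 3 from row 2 of P and reverse-bump: 3 enters row 1 and ejects 2. So w(2) = 2. P is now [[3]].
Step i=1: Q has 1 at row 1, column 1; remove that cell from P, ejecting 3. So w(1) = 3. P is now [].

So w = 3 2 6 7 1 5 4.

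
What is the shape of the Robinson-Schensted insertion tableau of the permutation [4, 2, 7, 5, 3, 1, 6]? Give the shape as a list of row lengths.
[3, 2, 1, 1]

Row-insert each entry into an empty tableau.

After inserting 4: P = [[4]].
After inserting 2: P = [[2], [4]].
After inserting 7: P = [[2, 7], [4]].
After inserting 5: P = [[2, 5], [4, 7]].
After inserting 3: P = [[2, 3], [4, 5], [7]].
After inserting 1: P = [[1, 3], [2, 5], [4], [7]].
After inserting 6: P = [[1, 3, 6], [2, 5], [4], [7]].

The final insertion tableau P = [[1, 3, 6], [2, 5], [4], [7]] has shape [3, 2, 1, 1].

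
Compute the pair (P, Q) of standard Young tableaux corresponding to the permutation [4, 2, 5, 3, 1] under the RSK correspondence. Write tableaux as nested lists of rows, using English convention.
Insert each entry of the permutation into P by Schensted row insertion, recording in Q the position of each new cell.

Insert 4: appended to row 1. P = [[4]], Q = [[1]].
Insert 2: 2 bumps 4 from row 1; 4 starts row 2. P = [[2], [4]], Q = [[1], [2]].
Insert 5: appended to row 1. P = [[2, 5], [4]], Q = [[1, 3], [2]].
Insert 3: 3 bumps 5 from row 1; 5 appends to row 2. P = [[2, 3], [4, 5]], Q = [[1, 3], [2, 4]].
Insert 1: 1 bumps 2 from row 1; 2 bumps 4 from row 2; 4 starts row 3. P = [[1, 3], [2, 5], [4]], Q = [[1, 3], [2, 4], [5]].

So P = [[1, 3], [2, 5], [4]], Q = [[1, 3], [2, 4], [5]].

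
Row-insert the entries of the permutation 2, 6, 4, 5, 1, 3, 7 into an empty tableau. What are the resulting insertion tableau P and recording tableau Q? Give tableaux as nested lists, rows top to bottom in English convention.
Insert each entry of the permutation into P by Schensted row insertion, recording in Q the position of each new cell.

Insert 2: appended to row 1. P = [[2]].
Insert 6: appended to row 1. P = [[2, 6]].
Insert 4: 4 bumps 6 from row 1; 6 starts row 2. P = [[2, 4], [6]].
Insert 5: appended to row 1. P = [[2, 4, 5], [6]].
Insert 1: 1 bumps 2 from row 1; 2 bumps 6 from row 2; 6 starts row 3. P = [[1, 4, 5], [2], [6]].
Insert 3: 3 bumps 4 from row 1; 4 appends to row 2. P = [[1, 3, 5], [2, 4], [6]].
Insert 7: appended to row 1. P = [[1, 3, 5, 7], [2, 4], [6]].

So P = [[1, 3, 5, 7], [2, 4], [6]], Q = [[1, 2, 4, 7], [3, 6], [5]].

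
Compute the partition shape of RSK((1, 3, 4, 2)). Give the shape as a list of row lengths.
[3, 1]

Row-insert each entry into an empty tableau.

After inserting 1: P = [[1]].
After inserting 3: P = [[1, 3]].
After inserting 4: P = [[1, 3, 4]].
After inserting 2: P = [[1, 2, 4], [3]].

The final insertion tableau P = [[1, 2, 4], [3]] has shape [3, 1].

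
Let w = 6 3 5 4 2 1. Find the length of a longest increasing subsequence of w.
2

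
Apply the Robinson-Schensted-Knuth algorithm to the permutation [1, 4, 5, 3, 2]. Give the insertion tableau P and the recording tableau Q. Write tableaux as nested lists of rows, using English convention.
Insert each entry of the permutation into P by Schensted row insertion, recording in Q the position of each new cell.

After inserting 1: P = [[1]].
After inserting 4: P = [[1, 4]].
After inserting 5: P = [[1, 4, 5]].
After inserting 3: P = [[1, 3, 5], [4]].
After inserting 2: P = [[1, 2, 5], [3], [4]].

So P = [[1, 2, 5], [3], [4]], Q = [[1, 2, 3], [4], [5]].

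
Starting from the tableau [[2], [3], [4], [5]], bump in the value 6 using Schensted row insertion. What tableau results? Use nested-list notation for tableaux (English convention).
[[2, 6], [3], [4], [5]]

6 is larger than every entry of row 1, so it is appended to row 1. The new tableau is [[2, 6], [3], [4], [5]].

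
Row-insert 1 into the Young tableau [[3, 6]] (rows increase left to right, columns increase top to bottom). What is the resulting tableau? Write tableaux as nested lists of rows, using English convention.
[[1, 6], [3]]

In row 1, 1 replaces 3 (the leftmost entry greater than 1); 3 is bumped to row 2. 3 starts a new row 2. The new tableau is [[1, 6], [3]].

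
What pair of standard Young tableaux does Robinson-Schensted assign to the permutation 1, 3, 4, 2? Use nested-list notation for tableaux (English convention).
Insert each entry of the permutation into P by Schensted row insertion, recording in Q the position of each new cell.

After inserting 1: P = [[1]].
After inserting 3: P = [[1, 3]].
After inserting 4: P = [[1, 3, 4]].
After inserting 2: P = [[1, 2, 4], [3]].

So P = [[1, 2, 4], [3]], Q = [[1, 2, 3], [4]].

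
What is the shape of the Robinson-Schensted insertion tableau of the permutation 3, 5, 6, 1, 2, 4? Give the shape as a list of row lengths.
[3, 3]

Row-insert each entry into an empty tableau.

After inserting 3: P = [[3]].
After inserting 5: P = [[3, 5]].
After inserting 6: P = [[3, 5, 6]].
After inserting 1: P = [[1, 5, 6], [3]].
After inserting 2: P = [[1, 2, 6], [3, 5]].
After inserting 4: P = [[1, 2, 4], [3, 5, 6]].

The final insertion tableau P = [[1, 2, 4], [3, 5, 6]] has shape [3, 3].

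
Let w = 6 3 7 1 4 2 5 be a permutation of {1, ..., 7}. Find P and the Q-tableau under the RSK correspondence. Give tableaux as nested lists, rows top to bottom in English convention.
P = [[1, 2, 5], [3, 4], [6, 7]], Q = [[1, 3, 7], [2, 5], [4, 6]]

Insert each entry of the permutation into P by Schensted row insertion, recording in Q the position of each new cell.

Insert 6: appended to row 1. P = [[6]], Q = [[1]].
Insert 3: 3 bumps 6 from row 1; 6 starts row 2. P = [[3], [6]], Q = [[1], [2]].
Insert 7: appended to row 1. P = [[3, 7], [6]], Q = [[1, 3], [2]].
Insert 1: 1 bumps 3 from row 1; 3 bumps 6 from row 2; 6 starts row 3. P = [[1, 7], [3], [6]], Q = [[1, 3], [2], [4]].
Insert 4: 4 bumps 7 from row 1; 7 appends to row 2. P = [[1, 4], [3, 7], [6]], Q = [[1, 3], [2, 5], [4]].
Insert 2: 2 bumps 4 from row 1; 4 bumps 7 from row 2; 7 appends to row 3. P = [[1, 2], [3, 4], [6, 7]], Q = [[1, 3], [2, 5], [4, 6]].
Insert 5: appended to row 1. P = [[1, 2, 5], [3, 4], [6, 7]], Q = [[1, 3, 7], [2, 5], [4, 6]].

So P = [[1, 2, 5], [3, 4], [6, 7]], Q = [[1, 3, 7], [2, 5], [4, 6]].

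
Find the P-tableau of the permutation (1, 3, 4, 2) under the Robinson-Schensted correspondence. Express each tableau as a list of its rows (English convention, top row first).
P = [[1, 2, 4], [3]]

Insert 1: appended to row 1. P = [[1]].
Insert 3: appended to row 1. P = [[1, 3]].
Insert 4: appended to row 1. P = [[1, 3, 4]].
Insert 2: 2 bumps 3 from row 1; 3 starts row 2. P = [[1, 2, 4], [3]].

So P = [[1, 2, 4], [3]].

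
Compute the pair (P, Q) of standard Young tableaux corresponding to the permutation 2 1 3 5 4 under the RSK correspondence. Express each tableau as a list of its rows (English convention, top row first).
Insert each entry of the permutation into P by Schensted row insertion, recording in Q the position of each new cell.

Insert 2: appended to row 1. P = [[2]].
Insert 1: 1 bumps 2 from row 1; 2 starts row 2. P = [[1], [2]].
Insert 3: appended to row 1. P = [[1, 3], [2]].
Insert 5: appended to row 1. P = [[1, 3, 5], [2]].
Insert 4: 4 bumps 5 from row 1; 5 appends to row 2. P = [[1, 3, 4], [2, 5]].

So P = [[1, 3, 4], [2, 5]], Q = [[1, 3, 4], [2, 5]].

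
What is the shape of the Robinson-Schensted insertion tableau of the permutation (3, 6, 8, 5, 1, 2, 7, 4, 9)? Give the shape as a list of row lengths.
Row-insert each entry into an empty tableau.

After inserting 3: P = [[3]].
After inserting 6: P = [[3, 6]].
After inserting 8: P = [[3, 6, 8]].
After inserting 5: P = [[3, 5, 8], [6]].
After inserting 1: P = [[1, 5, 8], [3], [6]].
After inserting 2: P = [[1, 2, 8], [3, 5], [6]].
After inserting 7: P = [[1, 2, 7], [3, 5, 8], [6]].
After inserting 4: P = [[1, 2, 4], [3, 5, 7], [6, 8]].
After inserting 9: P = [[1, 2, 4, 9], [3, 5, 7], [6, 8]].

The final insertion tableau P = [[1, 2, 4, 9], [3, 5, 7], [6, 8]] has shape [4, 3, 2].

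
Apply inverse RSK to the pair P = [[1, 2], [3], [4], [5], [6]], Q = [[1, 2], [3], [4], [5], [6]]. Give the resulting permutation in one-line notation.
1 6 5 4 3 2

Reverse the RSK construction: for i from n down to 1, find the cell of Q containing i, remove the entry at that cell from P, and reverse-bump it up through P; the value ejected from row 1 is w(i).

Step i=6: Q has 6 at row 5, column 1; remove 6 from row 5 of P and reverse-bump: 6 enters row 4 and ejects 5; 5 enters row 3 and ejects 4; 4 enters row 2 and ejects 3; 3 enters row 1 and ejects 2. So w(6) = 2. P is now [[1, 3], [4], [5], [6]].
Step i=5: Q has 5 at row 4, column 1; remove 6 from row 4 of P and reverse-bump: 6 enters row 3 and ejects 5; 5 enters row 2 and ejects 4; 4 enters row 1 and ejects 3. So w(5) = 3. P is now [[1, 4], [5], [6]].
Step i=4: Q has 4 at row 3, column 1; remove 6 from row 3 of P and reverse-bump: 6 enters row 2 and ejects 5; 5 enters row 1 and ejects 4. So w(4) = 4. P is now [[1, 5], [6]].
Step i=3: Q has 3 at row 2, column 1; remove 6 from row 2 of P and reverse-bump: 6 enters row 1 and ejects 5. So w(3) = 5. P is now [[1, 6]].
Step i=2: Q has 2 at row 1, column 2; remove that cell from P, ejecting 6. So w(2) = 6. P is now [[1]].
Step i=1: Q has 1 at row 1, column 1; remove that cell from P, ejecting 1. So w(1) = 1. P is now [].

So w = 1 6 5 4 3 2.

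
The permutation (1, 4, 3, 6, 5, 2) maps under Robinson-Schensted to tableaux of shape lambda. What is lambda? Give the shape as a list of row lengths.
Row-insert each entry into an empty tableau.

After inserting 1: P = [[1]].
After inserting 4: P = [[1, 4]].
After inserting 3: P = [[1, 3], [4]].
After inserting 6: P = [[1, 3, 6], [4]].
After inserting 5: P = [[1, 3, 5], [4, 6]].
After inserting 2: P = [[1, 2, 5], [3, 6], [4]].

The final insertion tableau P = [[1, 2, 5], [3, 6], [4]] has shape [3, 2, 1].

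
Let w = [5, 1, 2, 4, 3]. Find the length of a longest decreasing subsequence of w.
3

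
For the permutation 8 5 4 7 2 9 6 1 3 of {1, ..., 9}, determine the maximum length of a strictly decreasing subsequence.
5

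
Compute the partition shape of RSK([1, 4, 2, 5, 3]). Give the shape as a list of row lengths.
[3, 2]

Row-insert each entry into an empty tableau.

After inserting 1: P = [[1]].
After inserting 4: P = [[1, 4]].
After inserting 2: P = [[1, 2], [4]].
After inserting 5: P = [[1, 2, 5], [4]].
After inserting 3: P = [[1, 2, 3], [4, 5]].

The final insertion tableau P = [[1, 2, 3], [4, 5]] has shape [3, 2].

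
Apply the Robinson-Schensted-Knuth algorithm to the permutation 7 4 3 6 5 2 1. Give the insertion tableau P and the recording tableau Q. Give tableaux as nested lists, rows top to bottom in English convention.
Insert each entry of the permutation into P by Schensted row insertion, recording in Q the position of each new cell.

Insert 7: appended to row 1. P = [[7]].
Insert 4: 4 bumps 7 from row 1; 7 starts row 2. P = [[4], [7]].
Insert 3: 3 bumps 4 from row 1; 4 bumps 7 from row 2; 7 starts row 3. P = [[3], [4], [7]].
Insert 6: appended to row 1. P = [[3, 6], [4], [7]].
Insert 5: 5 bumps 6 from row 1; 6 appends to row 2. P = [[3, 5], [4, 6], [7]].
Insert 2: 2 bumps 3 from row 1; 3 bumps 4 from row 2; 4 bumps 7 from row 3; 7 starts row 4. P = [[2, 5], [3, 6], [4], [7]].
Insert 1: 1 bumps 2 from row 1; 2 bumps 3 from row 2; 3 bumps 4 from row 3; 4 bumps 7 from row 4; 7 starts row 5. P = [[1, 5], [2, 6], [3], [4], [7]].

So P = [[1, 5], [2, 6], [3], [4], [7]], Q = [[1, 4], [2, 5], [3], [6], [7]].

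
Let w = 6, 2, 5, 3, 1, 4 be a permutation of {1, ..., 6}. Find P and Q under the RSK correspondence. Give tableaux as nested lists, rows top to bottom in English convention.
Insert each entry of the permutation into P by Schensted row insertion, recording in Q the position of each new cell.

Insert 6: appended to row 1. P = [[6]].
Insert 2: 2 bumps 6 from row 1; 6 starts row 2. P = [[2], [6]].
Insert 5: appended to row 1. P = [[2, 5], [6]].
Insert 3: 3 bumps 5 from row 1; 5 bumps 6 from row 2; 6 starts row 3. P = [[2, 3], [5], [6]].
Insert 1: 1 bumps 2 from row 1; 2 bumps 5 from row 2; 5 bumps 6 from row 3; 6 starts row 4. P = [[1, 3], [2], [5], [6]].
Insert 4: appended to row 1. P = [[1, 3, 4], [2], [5], [6]].

So P = [[1, 3, 4], [2], [5], [6]], Q = [[1, 3, 6], [2], [4], [5]].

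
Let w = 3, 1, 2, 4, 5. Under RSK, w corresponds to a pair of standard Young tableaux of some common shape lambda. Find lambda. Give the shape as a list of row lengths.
[4, 1]

RSK row insertion gives P = [[1, 2, 4, 5], [3]], which has shape [4, 1].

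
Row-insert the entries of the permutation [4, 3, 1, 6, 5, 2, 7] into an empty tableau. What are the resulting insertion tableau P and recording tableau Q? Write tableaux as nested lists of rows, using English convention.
P = [[1, 2, 7], [3, 5], [4, 6]], Q = [[1, 4, 7], [2, 5], [3, 6]]

Insert each entry of the permutation into P by Schensted row insertion, recording in Q the position of each new cell.

Insert 4: appended to row 1. P = [[4]].
Insert 3: 3 bumps 4 from row 1; 4 starts row 2. P = [[3], [4]].
Insert 1: 1 bumps 3 from row 1; 3 bumps 4 from row 2; 4 starts row 3. P = [[1], [3], [4]].
Insert 6: appended to row 1. P = [[1, 6], [3], [4]].
Insert 5: 5 bumps 6 from row 1; 6 appends to row 2. P = [[1, 5], [3, 6], [4]].
Insert 2: 2 bumps 5 from row 1; 5 bumps 6 from row 2; 6 appends to row 3. P = [[1, 2], [3, 5], [4, 6]].
Insert 7: appended to row 1. P = [[1, 2, 7], [3, 5], [4, 6]].

So P = [[1, 2, 7], [3, 5], [4, 6]], Q = [[1, 4, 7], [2, 5], [3, 6]].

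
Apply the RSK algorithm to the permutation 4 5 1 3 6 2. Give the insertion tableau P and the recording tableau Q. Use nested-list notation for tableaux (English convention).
P = [[1, 2, 6], [3, 5], [4]], Q = [[1, 2, 5], [3, 4], [6]]

Insert each entry of the permutation into P by Schensted row insertion, recording in Q the position of each new cell.

Insert 4: appended to row 1. P = [[4]].
Insert 5: appended to row 1. P = [[4, 5]].
Insert 1: 1 bumps 4 from row 1; 4 starts row 2. P = [[1, 5], [4]].
Insert 3: 3 bumps 5 from row 1; 5 appends to row 2. P = [[1, 3], [4, 5]].
Insert 6: appended to row 1. P = [[1, 3, 6], [4, 5]].
Insert 2: 2 bumps 3 from row 1; 3 bumps 4 from row 2; 4 starts row 3. P = [[1, 2, 6], [3, 5], [4]].

So P = [[1, 2, 6], [3, 5], [4]], Q = [[1, 2, 5], [3, 4], [6]].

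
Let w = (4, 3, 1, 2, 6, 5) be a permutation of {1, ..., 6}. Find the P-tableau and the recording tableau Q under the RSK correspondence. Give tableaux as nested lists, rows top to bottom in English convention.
P = [[1, 2, 5], [3, 6], [4]], Q = [[1, 4, 5], [2, 6], [3]]

Insert each entry of the permutation into P by Schensted row insertion, recording in Q the position of each new cell.

Insert 4: appended to row 1. P = [[4]].
Insert 3: 3 bumps 4 from row 1; 4 starts row 2. P = [[3], [4]].
Insert 1: 1 bumps 3 from row 1; 3 bumps 4 from row 2; 4 starts row 3. P = [[1], [3], [4]].
Insert 2: appended to row 1. P = [[1, 2], [3], [4]].
Insert 6: appended to row 1. P = [[1, 2, 6], [3], [4]].
Insert 5: 5 bumps 6 from row 1; 6 appends to row 2. P = [[1, 2, 5], [3, 6], [4]].

So P = [[1, 2, 5], [3, 6], [4]], Q = [[1, 4, 5], [2, 6], [3]].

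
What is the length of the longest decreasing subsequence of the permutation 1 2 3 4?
1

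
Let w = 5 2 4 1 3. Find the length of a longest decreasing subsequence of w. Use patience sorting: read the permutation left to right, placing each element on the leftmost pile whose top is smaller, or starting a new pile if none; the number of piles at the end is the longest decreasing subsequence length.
5: new pile. tops = [5]
2: new pile. tops = [5, 2]
4: onto pile 2 (replacing 2). tops = [5, 4]
1: new pile. tops = [5, 4, 1]
3: onto pile 3 (replacing 1). tops = [5, 4, 3]

3 piles, so the longest decreasing subsequence has length 3.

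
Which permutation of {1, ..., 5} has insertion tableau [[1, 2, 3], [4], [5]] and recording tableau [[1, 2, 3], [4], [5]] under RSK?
Reverse RSK: for i = n, n-1, ..., 1, locate i in Q, remove the corresponding corner cell from P, and reverse-bump its entry up through P; the value ejected from row 1 is w(i).

So w = 1 2 5 4 3.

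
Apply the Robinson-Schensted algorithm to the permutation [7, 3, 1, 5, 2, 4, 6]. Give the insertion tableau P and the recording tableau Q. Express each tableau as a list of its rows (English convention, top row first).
Insert each entry of the permutation into P by Schensted row insertion, recording in Q the position of each new cell.

Insert 7: appended to row 1. P = [[7]].
Insert 3: 3 bumps 7 from row 1; 7 starts row 2. P = [[3], [7]].
Insert 1: 1 bumps 3 from row 1; 3 bumps 7 from row 2; 7 starts row 3. P = [[1], [3], [7]].
Insert 5: appended to row 1. P = [[1, 5], [3], [7]].
Insert 2: 2 bumps 5 from row 1; 5 appends to row 2. P = [[1, 2], [3, 5], [7]].
Insert 4: appended to row 1. P = [[1, 2, 4], [3, 5], [7]].
Insert 6: appended to row 1. P = [[1, 2, 4, 6], [3, 5], [7]].

So P = [[1, 2, 4, 6], [3, 5], [7]], Q = [[1, 4, 6, 7], [2, 5], [3]].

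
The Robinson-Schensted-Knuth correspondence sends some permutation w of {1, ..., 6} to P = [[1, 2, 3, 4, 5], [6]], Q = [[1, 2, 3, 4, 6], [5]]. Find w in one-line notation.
Reverse the RSK construction: for i from n down to 1, find the cell of Q containing i, remove the entry at that cell from P, and reverse-bump it up through P; the value ejected from row 1 is w(i).

Step i=6: Q has 6 at row 1, column 5; remove that cell from P, ejecting 5. So w(6) = 5. P is now [[1, 2, 3, 4], [6]].
Step i=5: Q has 5 at row 2, column 1; remove 6 from row 2 of P and reverse-bump: 6 enters row 1 and ejects 4. So w(5) = 4. P is now [[1, 2, 3, 6]].
Step i=4: Q has 4 at row 1, column 4; remove that cell from P, ejecting 6. So w(4) = 6. P is now [[1, 2, 3]].
Step i=3: Q has 3 at row 1, column 3; remove that cell from P, ejecting 3. So w(3) = 3. P is now [[1, 2]].
Step i=2: Q has 2 at row 1, column 2; remove that cell from P, ejecting 2. So w(2) = 2. P is now [[1]].
Step i=1: Q has 1 at row 1, column 1; remove that cell from P, ejecting 1. So w(1) = 1. P is now [].

So w = 1 2 3 6 4 5.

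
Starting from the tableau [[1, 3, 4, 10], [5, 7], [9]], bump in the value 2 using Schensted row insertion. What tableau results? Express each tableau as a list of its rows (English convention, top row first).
[[1, 2, 4, 10], [3, 7], [5], [9]]

In row 1, 2 replaces 3 (the leftmost entry greater than 2); 3 is bumped to row 2. In row 2, 3 replaces 5 (the leftmost entry greater than 3); 5 is bumped to row 3. In row 3, 5 replaces 9 (the leftmost entry greater than 5); 9 is bumped to row 4. 9 starts a new row 4. The new tableau is [[1, 2, 4, 10], [3, 7], [5], [9]].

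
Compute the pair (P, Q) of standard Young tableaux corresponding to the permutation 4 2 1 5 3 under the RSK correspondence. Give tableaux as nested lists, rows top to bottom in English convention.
Insert each entry of the permutation into P by Schensted row insertion, recording in Q the position of each new cell.

Insert 4: appended to row 1. P = [[4]].
Insert 2: 2 bumps 4 from row 1; 4 starts row 2. P = [[2], [4]].
Insert 1: 1 bumps 2 from row 1; 2 bumps 4 from row 2; 4 starts row 3. P = [[1], [2], [4]].
Insert 5: appended to row 1. P = [[1, 5], [2], [4]].
Insert 3: 3 bumps 5 from row 1; 5 appends to row 2. P = [[1, 3], [2, 5], [4]].

So P = [[1, 3], [2, 5], [4]], Q = [[1, 4], [2, 5], [3]].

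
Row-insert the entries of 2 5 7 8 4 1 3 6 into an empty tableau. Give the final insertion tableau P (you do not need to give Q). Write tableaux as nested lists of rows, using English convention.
P = [[1, 3, 6, 8], [2, 4, 7], [5]]

Insert 2: appended to row 1. P = [[2]].
Insert 5: appended to row 1. P = [[2, 5]].
Insert 7: appended to row 1. P = [[2, 5, 7]].
Insert 8: appended to row 1. P = [[2, 5, 7, 8]].
Insert 4: 4 bumps 5 from row 1; 5 starts row 2. P = [[2, 4, 7, 8], [5]].
Insert 1: 1 bumps 2 from row 1; 2 bumps 5 from row 2; 5 starts row 3. P = [[1, 4, 7, 8], [2], [5]].
Insert 3: 3 bumps 4 from row 1; 4 appends to row 2. P = [[1, 3, 7, 8], [2, 4], [5]].
Insert 6: 6 bumps 7 from row 1; 7 appends to row 2. P = [[1, 3, 6, 8], [2, 4, 7], [5]].

So P = [[1, 3, 6, 8], [2, 4, 7], [5]].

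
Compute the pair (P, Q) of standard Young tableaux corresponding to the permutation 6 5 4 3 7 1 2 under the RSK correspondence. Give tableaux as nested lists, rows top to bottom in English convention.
P = [[1, 2], [3, 7], [4], [5], [6]], Q = [[1, 5], [2, 7], [3], [4], [6]]

Insert each entry of the permutation into P by Schensted row insertion, recording in Q the position of each new cell.

Insert 6: appended to row 1. P = [[6]], Q = [[1]].
Insert 5: 5 bumps 6 from row 1; 6 starts row 2. P = [[5], [6]], Q = [[1], [2]].
Insert 4: 4 bumps 5 from row 1; 5 bumps 6 from row 2; 6 starts row 3. P = [[4], [5], [6]], Q = [[1], [2], [3]].
Insert 3: 3 bumps 4 from row 1; 4 bumps 5 from row 2; 5 bumps 6 from row 3; 6 starts row 4. P = [[3], [4], [5], [6]], Q = [[1], [2], [3], [4]].
Insert 7: appended to row 1. P = [[3, 7], [4], [5], [6]], Q = [[1, 5], [2], [3], [4]].
Insert 1: 1 bumps 3 from row 1; 3 bumps 4 from row 2; 4 bumps 5 from row 3; 5 bumps 6 from row 4; 6 starts row 5. P = [[1, 7], [3], [4], [5], [6]], Q = [[1, 5], [2], [3], [4], [6]].
Insert 2: 2 bumps 7 from row 1; 7 appends to row 2. P = [[1, 2], [3, 7], [4], [5], [6]], Q = [[1, 5], [2, 7], [3], [4], [6]].

So P = [[1, 2], [3, 7], [4], [5], [6]], Q = [[1, 5], [2, 7], [3], [4], [6]].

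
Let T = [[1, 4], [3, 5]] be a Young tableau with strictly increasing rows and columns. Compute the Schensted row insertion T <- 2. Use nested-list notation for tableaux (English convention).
In row 1, 2 replaces 4 (the leftmost entry greater than 2); 4 is bumped to row 2. In row 2, 4 replaces 5 (the leftmost entry greater than 4); 5 is bumped to row 3. 5 starts a new row 3. The new tableau is [[1, 2], [3, 4], [5]].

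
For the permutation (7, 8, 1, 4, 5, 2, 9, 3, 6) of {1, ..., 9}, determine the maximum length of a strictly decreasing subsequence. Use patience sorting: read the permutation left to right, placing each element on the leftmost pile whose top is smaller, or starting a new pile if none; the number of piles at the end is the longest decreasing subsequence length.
7: new pile. tops = [7]
8: onto pile 1 (replacing 7). tops = [8]
1: new pile. tops = [8, 1]
4: onto pile 2 (replacing 1). tops = [8, 4]
5: onto pile 2 (replacing 4). tops = [8, 5]
2: new pile. tops = [8, 5, 2]
9: onto pile 1 (replacing 8). tops = [9, 5, 2]
3: onto pile 3 (replacing 2). tops = [9, 5, 3]
6: onto pile 2 (replacing 5). tops = [9, 6, 3]

3 piles, so the longest decreasing subsequence has length 3.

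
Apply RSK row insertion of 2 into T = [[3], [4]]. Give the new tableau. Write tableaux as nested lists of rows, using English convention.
[[2], [3], [4]]

In row 1, 2 replaces 3 (the leftmost entry greater than 2); 3 is bumped to row 2. In row 2, 3 replaces 4 (the leftmost entry greater than 3); 4 is bumped to row 3. 4 starts a new row 3. The new tableau is [[2], [3], [4]].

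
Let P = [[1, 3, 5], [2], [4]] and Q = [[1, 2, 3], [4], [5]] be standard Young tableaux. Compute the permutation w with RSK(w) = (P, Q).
Reverse the RSK construction: for i from n down to 1, find the cell of Q containing i, remove the entry at that cell from P, and reverse-bump it up through P; the value ejected from row 1 is w(i).

Step i=5: Q has 5 at row 3, column 1; remove 4 from row 3 of P and reverse-bump: 4 enters row 2 and ejects 2; 2 enters row 1 and ejects 1. So w(5) = 1. P is now [[2, 3, 5], [4]].
Step i=4: Q has 4 at row 2, column 1; remove 4 from row 2 of P and reverse-bump: 4 enters row 1 and ejects 3. So w(4) = 3. P is now [[2, 4, 5]].
Step i=3: Q has 3 at row 1, column 3; remove that cell from P, ejecting 5. So w(3) = 5. P is now [[2, 4]].
Step i=2: Q has 2 at row 1, column 2; remove that cell from P, ejecting 4. So w(2) = 4. P is now [[2]].
Step i=1: Q has 1 at row 1, column 1; remove that cell from P, ejecting 2. So w(1) = 2. P is now [].

So w = 2 4 5 3 1.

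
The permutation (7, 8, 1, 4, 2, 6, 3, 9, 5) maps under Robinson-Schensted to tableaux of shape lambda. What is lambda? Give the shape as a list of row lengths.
[4, 3, 2]

Row-insert each entry into an empty tableau.

After inserting 7: P = [[7]].
After inserting 8: P = [[7, 8]].
After inserting 1: P = [[1, 8], [7]].
After inserting 4: P = [[1, 4], [7, 8]].
After inserting 2: P = [[1, 2], [4, 8], [7]].
After inserting 6: P = [[1, 2, 6], [4, 8], [7]].
After inserting 3: P = [[1, 2, 3], [4, 6], [7, 8]].
After inserting 9: P = [[1, 2, 3, 9], [4, 6], [7, 8]].
After inserting 5: P = [[1, 2, 3, 5], [4, 6, 9], [7, 8]].

The final insertion tableau P = [[1, 2, 3, 5], [4, 6, 9], [7, 8]] has shape [4, 3, 2].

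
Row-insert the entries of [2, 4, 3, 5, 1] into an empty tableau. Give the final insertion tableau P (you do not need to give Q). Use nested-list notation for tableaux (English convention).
Insert 2: appended to row 1. P = [[2]].
Insert 4: appended to row 1. P = [[2, 4]].
Insert 3: 3 bumps 4 from row 1; 4 starts row 2. P = [[2, 3], [4]].
Insert 5: appended to row 1. P = [[2, 3, 5], [4]].
Insert 1: 1 bumps 2 from row 1; 2 bumps 4 from row 2; 4 starts row 3. P = [[1, 3, 5], [2], [4]].

So P = [[1, 3, 5], [2], [4]].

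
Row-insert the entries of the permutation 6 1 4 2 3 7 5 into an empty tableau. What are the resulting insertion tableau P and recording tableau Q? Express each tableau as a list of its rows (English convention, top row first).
P = [[1, 2, 3, 5], [4, 7], [6]], Q = [[1, 3, 5, 6], [2, 7], [4]]

Insert each entry of the permutation into P by Schensted row insertion, recording in Q the position of each new cell.

Insert 6: appended to row 1. P = [[6]].
Insert 1: 1 bumps 6 from row 1; 6 starts row 2. P = [[1], [6]].
Insert 4: appended to row 1. P = [[1, 4], [6]].
Insert 2: 2 bumps 4 from row 1; 4 bumps 6 from row 2; 6 starts row 3. P = [[1, 2], [4], [6]].
Insert 3: appended to row 1. P = [[1, 2, 3], [4], [6]].
Insert 7: appended to row 1. P = [[1, 2, 3, 7], [4], [6]].
Insert 5: 5 bumps 7 from row 1; 7 appends to row 2. P = [[1, 2, 3, 5], [4, 7], [6]].

So P = [[1, 2, 3, 5], [4, 7], [6]], Q = [[1, 3, 5, 6], [2, 7], [4]].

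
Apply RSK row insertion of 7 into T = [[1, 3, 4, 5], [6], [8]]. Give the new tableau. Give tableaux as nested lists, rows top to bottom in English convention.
[[1, 3, 4, 5, 7], [6], [8]]

7 is larger than every entry of row 1, so it is appended to row 1. The new tableau is [[1, 3, 4, 5, 7], [6], [8]].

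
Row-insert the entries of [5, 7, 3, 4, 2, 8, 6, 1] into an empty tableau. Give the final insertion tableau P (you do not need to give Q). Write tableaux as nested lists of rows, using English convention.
Insert 5: appended to row 1. P = [[5]].
Insert 7: appended to row 1. P = [[5, 7]].
Insert 3: 3 bumps 5 from row 1; 5 starts row 2. P = [[3, 7], [5]].
Insert 4: 4 bumps 7 from row 1; 7 appends to row 2. P = [[3, 4], [5, 7]].
Insert 2: 2 bumps 3 from row 1; 3 bumps 5 from row 2; 5 starts row 3. P = [[2, 4], [3, 7], [5]].
Insert 8: appended to row 1. P = [[2, 4, 8], [3, 7], [5]].
Insert 6: 6 bumps 8 from row 1; 8 appends to row 2. P = [[2, 4, 6], [3, 7, 8], [5]].
Insert 1: 1 bumps 2 from row 1; 2 bumps 3 from row 2; 3 bumps 5 from row 3; 5 starts row 4. P = [[1, 4, 6], [2, 7, 8], [3], [5]].

So P = [[1, 4, 6], [2, 7, 8], [3], [5]].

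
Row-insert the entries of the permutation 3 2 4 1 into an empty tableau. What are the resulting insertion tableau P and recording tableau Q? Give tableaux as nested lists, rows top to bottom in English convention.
P = [[1, 4], [2], [3]], Q = [[1, 3], [2], [4]]

Insert each entry of the permutation into P by Schensted row insertion, recording in Q the position of each new cell.

Insert 3: appended to row 1. P = [[3]], Q = [[1]].
Insert 2: 2 bumps 3 from row 1; 3 starts row 2. P = [[2], [3]], Q = [[1], [2]].
Insert 4: appended to row 1. P = [[2, 4], [3]], Q = [[1, 3], [2]].
Insert 1: 1 bumps 2 from row 1; 2 bumps 3 from row 2; 3 starts row 3. P = [[1, 4], [2], [3]], Q = [[1, 3], [2], [4]].

So P = [[1, 4], [2], [3]], Q = [[1, 3], [2], [4]].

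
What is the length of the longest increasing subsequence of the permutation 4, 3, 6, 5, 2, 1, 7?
3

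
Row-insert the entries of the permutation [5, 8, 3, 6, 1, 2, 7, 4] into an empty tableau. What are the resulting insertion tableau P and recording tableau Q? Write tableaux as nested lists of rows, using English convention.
Insert each entry of the permutation into P by Schensted row insertion, recording in Q the position of each new cell.

Insert 5: appended to row 1. P = [[5]].
Insert 8: appended to row 1. P = [[5, 8]].
Insert 3: 3 bumps 5 from row 1; 5 starts row 2. P = [[3, 8], [5]].
Insert 6: 6 bumps 8 from row 1; 8 appends to row 2. P = [[3, 6], [5, 8]].
Insert 1: 1 bumps 3 from row 1; 3 bumps 5 from row 2; 5 starts row 3. P = [[1, 6], [3, 8], [5]].
Insert 2: 2 bumps 6 from row 1; 6 bumps 8 from row 2; 8 appends to row 3. P = [[1, 2], [3, 6], [5, 8]].
Insert 7: appended to row 1. P = [[1, 2, 7], [3, 6], [5, 8]].
Insert 4: 4 bumps 7 from row 1; 7 appends to row 2. P = [[1, 2, 4], [3, 6, 7], [5, 8]].

So P = [[1, 2, 4], [3, 6, 7], [5, 8]], Q = [[1, 2, 7], [3, 4, 8], [5, 6]].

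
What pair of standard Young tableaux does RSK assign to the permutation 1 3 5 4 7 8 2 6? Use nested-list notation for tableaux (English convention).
P = [[1, 2, 4, 6, 8], [3, 7], [5]], Q = [[1, 2, 3, 5, 6], [4, 8], [7]]

Insert each entry of the permutation into P by Schensted row insertion, recording in Q the position of each new cell.

Insert 1: appended to row 1. P = [[1]], Q = [[1]].
Insert 3: appended to row 1. P = [[1, 3]], Q = [[1, 2]].
Insert 5: appended to row 1. P = [[1, 3, 5]], Q = [[1, 2, 3]].
Insert 4: 4 bumps 5 from row 1; 5 starts row 2. P = [[1, 3, 4], [5]], Q = [[1, 2, 3], [4]].
Insert 7: appended to row 1. P = [[1, 3, 4, 7], [5]], Q = [[1, 2, 3, 5], [4]].
Insert 8: appended to row 1. P = [[1, 3, 4, 7, 8], [5]], Q = [[1, 2, 3, 5, 6], [4]].
Insert 2: 2 bumps 3 from row 1; 3 bumps 5 from row 2; 5 starts row 3. P = [[1, 2, 4, 7, 8], [3], [5]], Q = [[1, 2, 3, 5, 6], [4], [7]].
Insert 6: 6 bumps 7 from row 1; 7 appends to row 2. P = [[1, 2, 4, 6, 8], [3, 7], [5]], Q = [[1, 2, 3, 5, 6], [4, 8], [7]].

So P = [[1, 2, 4, 6, 8], [3, 7], [5]], Q = [[1, 2, 3, 5, 6], [4, 8], [7]].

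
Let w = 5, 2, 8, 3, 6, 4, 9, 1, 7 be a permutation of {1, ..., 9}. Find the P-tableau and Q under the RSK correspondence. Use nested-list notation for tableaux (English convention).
P = [[1, 3, 4, 7], [2, 6, 9], [5], [8]], Q = [[1, 3, 5, 7], [2, 4, 9], [6], [8]]

Insert each entry of the permutation into P by Schensted row insertion, recording in Q the position of each new cell.

Insert 5: appended to row 1. P = [[5]].
Insert 2: 2 bumps 5 from row 1; 5 starts row 2. P = [[2], [5]].
Insert 8: appended to row 1. P = [[2, 8], [5]].
Insert 3: 3 bumps 8 from row 1; 8 appends to row 2. P = [[2, 3], [5, 8]].
Insert 6: appended to row 1. P = [[2, 3, 6], [5, 8]].
Insert 4: 4 bumps 6 from row 1; 6 bumps 8 from row 2; 8 starts row 3. P = [[2, 3, 4], [5, 6], [8]].
Insert 9: appended to row 1. P = [[2, 3, 4, 9], [5, 6], [8]].
Insert 1: 1 bumps 2 from row 1; 2 bumps 5 from row 2; 5 bumps 8 from row 3; 8 starts row 4. P = [[1, 3, 4, 9], [2, 6], [5], [8]].
Insert 7: 7 bumps 9 from row 1; 9 appends to row 2. P = [[1, 3, 4, 7], [2, 6, 9], [5], [8]].

So P = [[1, 3, 4, 7], [2, 6, 9], [5], [8]], Q = [[1, 3, 5, 7], [2, 4, 9], [6], [8]].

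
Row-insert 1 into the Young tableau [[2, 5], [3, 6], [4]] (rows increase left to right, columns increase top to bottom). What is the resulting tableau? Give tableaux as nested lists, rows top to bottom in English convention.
[[1, 5], [2, 6], [3], [4]]

In row 1, 1 replaces 2 (the leftmost entry greater than 1); 2 is bumped to row 2. In row 2, 2 replaces 3 (the leftmost entry greater than 2); 3 is bumped to row 3. In row 3, 3 replaces 4 (the leftmost entry greater than 3); 4 is bumped to row 4. 4 starts a new row 4. The new tableau is [[1, 5], [2, 6], [3], [4]].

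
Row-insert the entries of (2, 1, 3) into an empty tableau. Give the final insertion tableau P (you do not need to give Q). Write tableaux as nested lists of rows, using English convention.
Insert 2: appended to row 1. P = [[2]].
Insert 1: 1 bumps 2 from row 1; 2 starts row 2. P = [[1], [2]].
Insert 3: appended to row 1. P = [[1, 3], [2]].

So P = [[1, 3], [2]].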